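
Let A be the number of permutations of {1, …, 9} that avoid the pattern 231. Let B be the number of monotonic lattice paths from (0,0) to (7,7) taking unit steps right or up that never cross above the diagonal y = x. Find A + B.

5291

For any fixed pattern of length 3, the pattern-avoiding permutations of [9] number C_9. So A = C_9 = 4862.
Sub-diagonal monotone paths from (0,0) to (7,7) biject with Dyck paths of semilength 7, giving C_7. So B = C_7 = 429.
A + B = 4862 + 429 = 5291.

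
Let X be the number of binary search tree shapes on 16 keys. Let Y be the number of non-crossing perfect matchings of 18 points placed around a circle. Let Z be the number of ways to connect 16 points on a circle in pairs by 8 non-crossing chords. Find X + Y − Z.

Binary trees (left/right distinguished) on n nodes are counted by C_n; here n = 16. So X = C_16 = 35357670.
Pairing 18 circle points by 9 non-crossing chords gives C_9 matchings. So Y = C_9 = 4862.
Non-crossing perfect matchings of 2n points on a circle are counted by C_n; with 16 points, n = 8. So Z = C_8 = 1430.
X + Y − Z = 35357670 + 4862 − 1430 = 35361102.

35361102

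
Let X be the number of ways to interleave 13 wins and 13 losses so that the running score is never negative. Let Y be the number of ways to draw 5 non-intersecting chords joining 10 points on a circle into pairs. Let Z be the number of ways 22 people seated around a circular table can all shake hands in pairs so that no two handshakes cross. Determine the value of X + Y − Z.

684156

Ballot sequences with n votes each where one side never trails are Dyck words, counted by C_n; here n = 13. So X = C_13 = 742900.
Pairing 10 circle points by 5 non-crossing chords gives C_5 matchings. So Y = C_5 = 42.
Non-crossing handshake pairings of 2n people are counted by C_n; 22 people gives n = 11. So Z = C_11 = 58786.
X + Y − Z = 742900 + 42 − 58786 = 684156.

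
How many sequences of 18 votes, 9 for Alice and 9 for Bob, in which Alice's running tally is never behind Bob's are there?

4862

Ballot sequences with n votes each where one side never trails are Dyck words, counted by C_n; here n = 9.
C_9 = C(18,9)/10 = 48620/10 = 4862.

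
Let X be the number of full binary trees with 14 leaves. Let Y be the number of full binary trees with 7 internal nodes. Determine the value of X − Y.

742471

Full binary trees with 14 leaves have 14−1 = 13 internal nodes, so there are C_13 of them. So X = C_13 = 742900.
Full binary trees with n internal nodes are counted by C_n; here n = 7. So Y = C_7 = 429.
X − Y = 742900 − 429 = 742471.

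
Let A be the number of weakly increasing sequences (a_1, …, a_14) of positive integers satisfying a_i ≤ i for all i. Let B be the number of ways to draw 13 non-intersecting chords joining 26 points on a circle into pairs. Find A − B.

Such sub-staircase sequences of length n are counted by C_n; here n = 14. So A = C_14 = 2674440.
Non-crossing perfect matchings of 2n points on a circle are counted by C_n; with 26 points, n = 13. So B = C_13 = 742900.
A − B = 2674440 − 742900 = 1931540.

1931540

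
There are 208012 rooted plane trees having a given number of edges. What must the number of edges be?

Rooted ordered trees with n edges are counted by C_n; 208012 = C_12.

12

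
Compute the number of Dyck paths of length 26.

742900

Paths of 13 up- and 13 down-steps that never dip below the axis are Dyck paths; their count is C_13.
C_13 = C(26,13)/14 = 10400600/14 = 742900.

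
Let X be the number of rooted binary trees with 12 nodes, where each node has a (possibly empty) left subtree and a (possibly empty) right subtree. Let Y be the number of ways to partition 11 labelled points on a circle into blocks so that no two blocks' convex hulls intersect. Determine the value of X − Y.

149226

Binary trees (left/right distinguished) on n nodes are counted by C_n; here n = 12. So X = C_12 = 208012.
Non-crossing partitions of an n-element set are counted by C_n; here n = 11. So Y = C_11 = 58786.
X − Y = 208012 − 58786 = 149226.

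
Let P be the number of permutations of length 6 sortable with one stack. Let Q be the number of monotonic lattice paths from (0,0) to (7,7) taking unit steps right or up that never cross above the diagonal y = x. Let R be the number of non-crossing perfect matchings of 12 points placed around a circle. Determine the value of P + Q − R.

429

Stack-sortable permutations are exactly the 231-avoiding ones, counted by C_n; here n = 6. So P = C_6 = 132.
Monotone paths in an n×n grid that stay weakly below the diagonal are counted by C_n; here n = 7. So Q = C_7 = 429.
Non-crossing perfect matchings of 2n points on a circle are counted by C_n; with 12 points, n = 6. So R = C_6 = 132.
P + Q − R = 132 + 429 − 132 = 429.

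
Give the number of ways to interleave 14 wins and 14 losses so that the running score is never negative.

2674440

Ballot sequences with n votes each where one side never trails are Dyck words, counted by C_n; here n = 14.
C_14 = C(28,14)/15 = 40116600/15 = 2674440.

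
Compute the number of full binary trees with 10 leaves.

Full binary trees with 10 leaves have 10−1 = 9 internal nodes, so there are C_9 of them.
C_9 = C(18,9)/10 = 48620/10 = 4862.

4862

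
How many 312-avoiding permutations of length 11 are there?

58786

Permutations of [n] avoiding any single length-3 pattern are counted by C_n; here n = 11.
C_11 = C_10 · 2(2·10+1)/(10+2) = 16796 · 42/12 = 58786.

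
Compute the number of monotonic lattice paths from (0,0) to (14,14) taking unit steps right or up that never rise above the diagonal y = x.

2674440

Sub-diagonal monotone paths from (0,0) to (14,14) biject with Dyck paths of semilength 14, giving C_14.
C_14 = C(28,14)/15 = 40116600/15 = 2674440.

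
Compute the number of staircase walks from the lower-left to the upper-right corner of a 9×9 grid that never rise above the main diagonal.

4862

Sub-diagonal monotone paths from (0,0) to (9,9) biject with Dyck paths of semilength 9, giving C_9.
C_9 = 4862.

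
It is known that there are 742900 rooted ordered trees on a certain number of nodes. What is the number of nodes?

Rooted ordered trees on m nodes are counted by C_{m−1}. The Catalan number equal to 742900 is C_13.
So the index is 13, and the number of nodes is 13 + 1 = 14.

14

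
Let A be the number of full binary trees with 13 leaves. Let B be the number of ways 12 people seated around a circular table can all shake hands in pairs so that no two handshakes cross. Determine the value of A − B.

207880

Full binary trees with 13 leaves have 13−1 = 12 internal nodes, so there are C_12 of them. So A = C_12 = 208012.
Non-crossing handshake pairings of 2n people are counted by C_n; 12 people gives n = 6. So B = C_6 = 132.
A − B = 208012 − 132 = 207880.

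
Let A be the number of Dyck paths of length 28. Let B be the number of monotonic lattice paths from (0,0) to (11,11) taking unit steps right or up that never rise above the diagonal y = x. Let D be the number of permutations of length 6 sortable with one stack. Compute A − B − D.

Paths of 14 up- and 14 down-steps that never dip below the axis are Dyck paths; their count is C_14. So A = C_14 = 2674440.
Monotone paths in an n×n grid that stay weakly below the diagonal are counted by C_n; here n = 11. So B = C_11 = 58786.
Stack-sortable permutations are exactly the 231-avoiding ones, counted by C_n; here n = 6. So D = C_6 = 132.
A − B − D = 2674440 − 58786 − 132 = 2615522.

2615522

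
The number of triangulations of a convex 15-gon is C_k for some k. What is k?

13

A convex 15-gon is triangulated into 13 triangles, and the number of such triangulations is the Catalan number C_{15−2} = C_13.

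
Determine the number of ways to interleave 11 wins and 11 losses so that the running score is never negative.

Reading a vote for the leader as '(' and for the other as ')' turns such a sequence into a balanced string of 11 pairs, so the count is C_11.
C_11 = C(22,11)/12 = 705432/12 = 58786.

58786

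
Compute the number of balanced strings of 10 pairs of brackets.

Balanced strings of n pairs of brackets are counted by C_n; here n = 10.
C_10 = C_9 · 2(2·9+1)/(9+2) = 4862 · 38/11 = 16796.

16796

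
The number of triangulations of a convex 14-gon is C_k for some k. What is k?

A convex 14-gon is triangulated into 12 triangles, and the number of such triangulations is the Catalan number C_{14−2} = C_12.

12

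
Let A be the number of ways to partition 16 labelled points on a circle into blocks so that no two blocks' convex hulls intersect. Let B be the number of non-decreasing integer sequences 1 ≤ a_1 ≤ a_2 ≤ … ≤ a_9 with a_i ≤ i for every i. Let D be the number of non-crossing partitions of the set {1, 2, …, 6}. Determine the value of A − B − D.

35352676

The non-crossing partitions of [16] form a lattice of size C_16. So A = C_16 = 35357670.
Weakly increasing sequences with a_i ≤ i biject with Dyck paths of semilength 9, so there are C_9. So B = C_9 = 4862.
The non-crossing partitions of [6] form a lattice of size C_6. So D = C_6 = 132.
A − B − D = 35357670 − 4862 − 132 = 35352676.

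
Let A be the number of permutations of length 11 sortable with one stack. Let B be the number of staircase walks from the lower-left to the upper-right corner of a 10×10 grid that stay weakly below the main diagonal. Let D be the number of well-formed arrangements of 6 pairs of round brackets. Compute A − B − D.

Stack-sortable permutations are exactly the 231-avoiding ones, counted by C_n; here n = 11. So A = C_11 = 58786.
Sub-diagonal monotone paths from (0,0) to (10,10) biject with Dyck paths of semilength 10, giving C_10. So B = C_10 = 16796.
A balanced arrangement of 6 bracket pairs is a Dyck word of semilength 6, so the count is C_6. So D = C_6 = 132.
A − B − D = 58786 − 16796 − 132 = 41858.

41858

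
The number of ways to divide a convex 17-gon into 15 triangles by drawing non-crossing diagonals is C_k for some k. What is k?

Triangulations of a convex m-gon are counted by C_{m−2}; with m = 17 this is C_15.

15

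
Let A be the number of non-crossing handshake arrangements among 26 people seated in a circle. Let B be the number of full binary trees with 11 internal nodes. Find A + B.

801686

With 26 = 2·13 people, non-crossing handshake pairings are non-crossing perfect matchings on a circle, counted by C_13. So A = C_13 = 742900.
Full binary trees with n internal nodes are counted by C_n; here n = 11. So B = C_11 = 58786.
A + B = 742900 + 58786 = 801686.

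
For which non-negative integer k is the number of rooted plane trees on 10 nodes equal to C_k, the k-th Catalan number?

9

A rooted plane tree on 10 nodes has 9 edges, and such trees are counted by C_9.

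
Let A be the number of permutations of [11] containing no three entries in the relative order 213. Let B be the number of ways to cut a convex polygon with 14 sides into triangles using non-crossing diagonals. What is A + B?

Permutations of [n] avoiding any single length-3 pattern are counted by C_n; here n = 11. So A = C_11 = 58786.
A convex 14-gon is triangulated into 12 triangles, and the number of such triangulations is the Catalan number C_{14−2} = C_12. So B = C_12 = 208012.
A + B = 58786 + 208012 = 266798.

266798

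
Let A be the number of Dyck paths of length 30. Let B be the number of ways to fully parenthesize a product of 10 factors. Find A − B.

9689983

A Dyck path with 15 up-steps and 15 down-steps has semilength 15, so there are C_15 of them. So A = C_15 = 9694845.
Ways to associate a product of 10 factors correspond to binary trees on 10 leaves, so the count is C_9. So B = C_9 = 4862.
A − B = 9694845 − 4862 = 9689983.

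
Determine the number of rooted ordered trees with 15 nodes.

Rooted ordered (plane) trees on m nodes have m−1 edges and are counted by C_{m−1}; m = 15 gives C_14.
C_14 = C(28,14)/15 = 40116600/15 = 2674440.

2674440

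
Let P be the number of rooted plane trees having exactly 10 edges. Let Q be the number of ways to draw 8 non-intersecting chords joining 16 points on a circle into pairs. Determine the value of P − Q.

15366

Rooted ordered trees with n edges are counted by C_n; here n = 10. So P = C_10 = 16796.
Pairing 16 circle points by 8 non-crossing chords gives C_8 matchings. So Q = C_8 = 1430.
P − Q = 16796 − 1430 = 15366.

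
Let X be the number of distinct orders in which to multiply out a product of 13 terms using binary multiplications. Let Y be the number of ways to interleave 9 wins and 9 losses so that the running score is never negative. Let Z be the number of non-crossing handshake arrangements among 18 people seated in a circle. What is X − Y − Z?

Parenthesizations of m factors correspond to full binary trees with m leaves, counted by C_{m−1}; m = 13 gives C_12. So X = C_12 = 208012.
Ballot sequences with n votes each where one side never trails are Dyck words, counted by C_n; here n = 9. So Y = C_9 = 4862.
Non-crossing handshake pairings of 2n people are counted by C_n; 18 people gives n = 9. So Z = C_9 = 4862.
X − Y − Z = 208012 − 4862 − 4862 = 198288.

198288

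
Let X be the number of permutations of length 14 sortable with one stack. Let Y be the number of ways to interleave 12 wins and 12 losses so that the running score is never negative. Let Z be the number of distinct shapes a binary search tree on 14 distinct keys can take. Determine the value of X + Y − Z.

208012

By Knuth's characterisation, the stack-sortable permutations of length 14 are the 231-avoiders, numbering C_14. So X = C_14 = 2674440.
Ballot sequences with n votes each where one side never trails are Dyck words, counted by C_n; here n = 12. So Y = C_12 = 208012.
There are C_n binary search tree shapes on n keys; with n = 14 that is C_14. So Z = C_14 = 2674440.
X + Y − Z = 2674440 + 208012 − 2674440 = 208012.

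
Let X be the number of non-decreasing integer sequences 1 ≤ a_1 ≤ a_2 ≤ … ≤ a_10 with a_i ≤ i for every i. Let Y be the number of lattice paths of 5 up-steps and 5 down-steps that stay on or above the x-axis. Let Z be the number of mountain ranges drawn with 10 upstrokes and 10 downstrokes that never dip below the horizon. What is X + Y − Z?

42

Weakly increasing sequences with a_i ≤ i biject with Dyck paths of semilength 10, so there are C_10. So X = C_10 = 16796.
A Dyck path with 5 up-steps and 5 down-steps has semilength 5, so there are C_5 of them. So Y = C_5 = 42.
Dyck paths of semilength n (length 2n) are counted by C_n; here n = 10. So Z = C_10 = 16796.
X + Y − Z = 16796 + 42 − 16796 = 42.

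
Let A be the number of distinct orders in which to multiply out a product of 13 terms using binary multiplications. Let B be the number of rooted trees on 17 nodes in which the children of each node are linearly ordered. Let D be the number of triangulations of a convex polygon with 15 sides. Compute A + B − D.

Ways to associate a product of 13 factors correspond to binary trees on 13 leaves, so the count is C_12. So A = C_12 = 208012.
A rooted plane tree on 17 nodes has 16 edges, and such trees are counted by C_16. So B = C_16 = 35357670.
A convex 15-gon is triangulated into 13 triangles, and the number of such triangulations is the Catalan number C_{15−2} = C_13. So D = C_13 = 742900.
A + B − D = 208012 + 35357670 − 742900 = 34822782.

34822782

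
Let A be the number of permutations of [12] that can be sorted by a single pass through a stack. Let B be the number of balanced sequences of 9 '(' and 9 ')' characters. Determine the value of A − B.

By Knuth's characterisation, the stack-sortable permutations of length 12 are the 231-avoiders, numbering C_12. So A = C_12 = 208012.
Balanced strings of n pairs of brackets are counted by C_n; here n = 9. So B = C_9 = 4862.
A − B = 208012 − 4862 = 203150.

203150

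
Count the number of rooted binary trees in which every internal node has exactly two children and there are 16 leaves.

A full binary tree with L leaves has L−1 internal nodes and is counted by C_{L−1}; L = 16 gives C_15.
C_15 = C(30,15)/16 = 155117520/16 = 9694845.

9694845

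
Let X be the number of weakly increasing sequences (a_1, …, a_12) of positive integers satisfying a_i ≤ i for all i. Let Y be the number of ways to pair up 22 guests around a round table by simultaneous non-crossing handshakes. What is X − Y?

149226

Weakly increasing sequences with a_i ≤ i biject with Dyck paths of semilength 12, so there are C_12. So X = C_12 = 208012.
With 22 = 2·11 people, non-crossing handshake pairings are non-crossing perfect matchings on a circle, counted by C_11. So Y = C_11 = 58786.
X − Y = 208012 − 58786 = 149226.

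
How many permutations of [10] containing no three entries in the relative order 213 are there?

16796

Permutations of [n] avoiding any single length-3 pattern are counted by C_n; here n = 10.
C_10 = C_9 · 2(2·9+1)/(9+2) = 4862 · 38/11 = 16796.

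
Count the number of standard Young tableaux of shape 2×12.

By the hook-length formula (or a Dyck-path bijection), SYT of shape 2×12 number C_12.
C_12 = C(24,12)/13 = 2704156/13 = 208012.

208012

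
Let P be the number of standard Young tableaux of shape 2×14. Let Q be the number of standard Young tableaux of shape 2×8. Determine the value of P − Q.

2673010

Standard Young tableaux of shape 2×n are counted by C_n; here n = 14. So P = C_14 = 2674440.
By the hook-length formula (or a Dyck-path bijection), SYT of shape 2×8 number C_8. So Q = C_8 = 1430.
P − Q = 2674440 − 1430 = 2673010.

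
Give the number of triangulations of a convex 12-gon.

The number of triangulations of a 12-gon is the Catalan number C_10 (index = sides − 2).
C_10 = C(20,10)/11 = 184756/11 = 16796.

16796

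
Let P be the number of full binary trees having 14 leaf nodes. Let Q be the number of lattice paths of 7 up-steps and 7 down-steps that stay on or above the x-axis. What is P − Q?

A full binary tree with L leaves has L−1 internal nodes and is counted by C_{L−1}; L = 14 gives C_13. So P = C_13 = 742900.
Paths of 7 up- and 7 down-steps that never dip below the axis are Dyck paths; their count is C_7. So Q = C_7 = 429.
P − Q = 742900 − 429 = 742471.

742471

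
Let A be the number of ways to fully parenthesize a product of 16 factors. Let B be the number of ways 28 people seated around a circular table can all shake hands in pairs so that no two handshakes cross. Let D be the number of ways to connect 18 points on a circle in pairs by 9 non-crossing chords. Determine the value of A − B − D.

Parenthesizations of m factors correspond to full binary trees with m leaves, counted by C_{m−1}; m = 16 gives C_15. So A = C_15 = 9694845.
Non-crossing handshake pairings of 2n people are counted by C_n; 28 people gives n = 14. So B = C_14 = 2674440.
Non-crossing perfect matchings of 2n points on a circle are counted by C_n; with 18 points, n = 9. So D = C_9 = 4862.
A − B − D = 9694845 − 2674440 − 4862 = 7015543.

7015543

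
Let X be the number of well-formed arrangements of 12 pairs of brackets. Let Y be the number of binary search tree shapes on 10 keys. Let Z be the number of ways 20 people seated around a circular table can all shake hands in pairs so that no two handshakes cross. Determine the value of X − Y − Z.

A balanced arrangement of 12 bracket pairs is a Dyck word of semilength 12, so the count is C_12. So X = C_12 = 208012.
Binary trees (left/right distinguished) on n nodes are counted by C_n; here n = 10. So Y = C_10 = 16796.
Non-crossing handshake pairings of 2n people are counted by C_n; 20 people gives n = 10. So Z = C_10 = 16796.
X − Y − Z = 208012 − 16796 − 16796 = 174420.

174420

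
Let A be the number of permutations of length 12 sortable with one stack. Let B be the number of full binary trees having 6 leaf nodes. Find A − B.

207970

Stack-sortable permutations are exactly the 231-avoiding ones, counted by C_n; here n = 12. So A = C_12 = 208012.
Full binary trees with 6 leaves have 6−1 = 5 internal nodes, so there are C_5 of them. So B = C_5 = 42.
A − B = 208012 − 42 = 207970.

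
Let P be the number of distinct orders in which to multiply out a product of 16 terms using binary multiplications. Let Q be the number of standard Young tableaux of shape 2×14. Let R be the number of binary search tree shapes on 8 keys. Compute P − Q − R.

7018975

Bracketing 16 factors into binary products is counted by C_{16−1} = C_15. So P = C_15 = 9694845.
Standard Young tableaux of shape 2×n are counted by C_n; here n = 14. So Q = C_14 = 2674440.
Rooted binary trees with 8 nodes (each child slot possibly empty) number C_8. So R = C_8 = 1430.
P − Q − R = 9694845 − 2674440 − 1430 = 7018975.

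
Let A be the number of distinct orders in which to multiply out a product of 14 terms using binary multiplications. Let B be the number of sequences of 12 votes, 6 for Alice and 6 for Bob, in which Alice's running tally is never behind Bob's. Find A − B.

742768

Parenthesizations of m factors correspond to full binary trees with m leaves, counted by C_{m−1}; m = 14 gives C_13. So A = C_13 = 742900.
Ballot sequences with n votes each where one side never trails are Dyck words, counted by C_n; here n = 6. So B = C_6 = 132.
A − B = 742900 − 132 = 742768.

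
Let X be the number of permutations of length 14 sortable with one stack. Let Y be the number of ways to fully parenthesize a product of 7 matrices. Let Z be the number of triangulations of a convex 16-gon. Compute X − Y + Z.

5348748

By Knuth's characterisation, the stack-sortable permutations of length 14 are the 231-avoiders, numbering C_14. So X = C_14 = 2674440.
Parenthesizations of m factors correspond to full binary trees with m leaves, counted by C_{m−1}; m = 7 gives C_6. So Y = C_6 = 132.
The number of triangulations of a 16-gon is the Catalan number C_14 (index = sides − 2). So Z = C_14 = 2674440.
X − Y + Z = 2674440 − 132 + 2674440 = 5348748.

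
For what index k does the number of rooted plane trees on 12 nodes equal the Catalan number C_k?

Rooted ordered (plane) trees on m nodes have m−1 edges and are counted by C_{m−1}; m = 12 gives C_11.

11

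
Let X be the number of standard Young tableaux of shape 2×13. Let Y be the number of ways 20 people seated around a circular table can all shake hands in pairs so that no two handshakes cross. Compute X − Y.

By the hook-length formula (or a Dyck-path bijection), SYT of shape 2×13 number C_13. So X = C_13 = 742900.
With 20 = 2·10 people, non-crossing handshake pairings are non-crossing perfect matchings on a circle, counted by C_10. So Y = C_10 = 16796.
X − Y = 742900 − 16796 = 726104.

726104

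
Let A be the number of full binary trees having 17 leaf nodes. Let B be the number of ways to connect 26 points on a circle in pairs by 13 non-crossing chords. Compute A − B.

34614770

Full binary trees with 17 leaves have 17−1 = 16 internal nodes, so there are C_16 of them. So A = C_16 = 35357670.
Pairing 26 circle points by 13 non-crossing chords gives C_13 matchings. So B = C_13 = 742900.
A − B = 35357670 − 742900 = 34614770.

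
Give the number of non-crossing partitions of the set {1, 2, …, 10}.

Non-crossing partitions of an n-element set are counted by C_n; here n = 10.
C_10 = C(20,10)/11 = 184756/11 = 16796.

16796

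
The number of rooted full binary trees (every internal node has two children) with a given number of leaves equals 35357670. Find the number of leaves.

Full binary trees with L leaves are counted by C_{L−1}. The Catalan number equal to 35357670 is C_16.
So the index is 16, and the number of leaves is 16 + 1 = 17.

17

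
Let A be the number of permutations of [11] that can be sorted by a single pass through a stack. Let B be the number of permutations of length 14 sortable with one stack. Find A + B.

2733226

Stack-sortable permutations are exactly the 231-avoiding ones, counted by C_n; here n = 11. So A = C_11 = 58786.
Stack-sortable permutations are exactly the 231-avoiding ones, counted by C_n; here n = 14. So B = C_14 = 2674440.
A + B = 58786 + 2674440 = 2733226.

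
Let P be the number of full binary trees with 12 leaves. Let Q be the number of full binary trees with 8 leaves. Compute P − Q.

58357

A full binary tree with L leaves has L−1 internal nodes and is counted by C_{L−1}; L = 12 gives C_11. So P = C_11 = 58786.
A full binary tree with L leaves has L−1 internal nodes and is counted by C_{L−1}; L = 8 gives C_7. So Q = C_7 = 429.
P − Q = 58786 − 429 = 58357.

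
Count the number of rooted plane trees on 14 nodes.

Rooted ordered (plane) trees on m nodes have m−1 edges and are counted by C_{m−1}; m = 14 gives C_13.
C_13 = C(26,13)/14 = 10400600/14 = 742900.

742900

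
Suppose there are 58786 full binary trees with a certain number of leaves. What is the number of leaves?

Full binary trees with L leaves are counted by C_{L−1}; 58786 = C_11.
So the index is 11, and the number of leaves is 11 + 1 = 12.

12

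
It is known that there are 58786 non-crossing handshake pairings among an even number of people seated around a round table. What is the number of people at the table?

Non-crossing handshake pairings of 2n people are counted by C_n, and C_11 = 58786.
So n = 11, and there are 2n = 22 people.

22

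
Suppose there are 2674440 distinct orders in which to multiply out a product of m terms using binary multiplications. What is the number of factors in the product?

15

Parenthesizations of m factors are counted by C_{m−1}. The Catalan number equal to 2674440 is C_14.
So the index is 14, and the number of factors is 14 + 1 = 15.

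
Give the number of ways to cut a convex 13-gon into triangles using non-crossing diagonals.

The number of triangulations of a 13-gon is the Catalan number C_11 (index = sides − 2).
C_11 = C_10 · 2(2·10+1)/(10+2) = 16796 · 42/12 = 58786.

58786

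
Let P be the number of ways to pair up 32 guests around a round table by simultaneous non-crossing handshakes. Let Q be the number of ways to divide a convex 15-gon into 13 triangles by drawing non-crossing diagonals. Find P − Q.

34614770

With 32 = 2·16 people, non-crossing handshake pairings are non-crossing perfect matchings on a circle, counted by C_16. So P = C_16 = 35357670.
The number of triangulations of a 15-gon is the Catalan number C_13 (index = sides − 2). So Q = C_13 = 742900.
P − Q = 35357670 − 742900 = 34614770.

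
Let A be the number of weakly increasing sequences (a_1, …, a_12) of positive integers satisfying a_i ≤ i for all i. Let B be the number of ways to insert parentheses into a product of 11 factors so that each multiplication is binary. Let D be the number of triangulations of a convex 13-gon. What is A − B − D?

132430

Such sub-staircase sequences of length n are counted by C_n; here n = 12. So A = C_12 = 208012.
Bracketing 11 factors into binary products is counted by C_{11−1} = C_10. So B = C_10 = 16796.
Triangulations of a convex m-gon are counted by C_{m−2}; with m = 13 this is C_11. So D = C_11 = 58786.
A − B − D = 208012 − 16796 − 58786 = 132430.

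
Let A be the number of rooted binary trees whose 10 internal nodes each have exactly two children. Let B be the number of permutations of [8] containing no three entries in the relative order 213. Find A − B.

15366

The number of full binary trees on 10 internal nodes is the Catalan number C_10. So A = C_10 = 16796.
For any fixed pattern of length 3, the pattern-avoiding permutations of [8] number C_8. So B = C_8 = 1430.
A − B = 16796 − 1430 = 15366.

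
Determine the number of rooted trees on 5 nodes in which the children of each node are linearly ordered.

14

Rooted ordered (plane) trees on m nodes have m−1 edges and are counted by C_{m−1}; m = 5 gives C_4.
C_4 = C(8,4)/5 = 70/5 = 14.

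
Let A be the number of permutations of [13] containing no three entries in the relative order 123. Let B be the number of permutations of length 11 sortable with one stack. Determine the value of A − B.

For any fixed pattern of length 3, the pattern-avoiding permutations of [13] number C_13. So A = C_13 = 742900.
By Knuth's characterisation, the stack-sortable permutations of length 11 are the 231-avoiders, numbering C_11. So B = C_11 = 58786.
A − B = 742900 − 58786 = 684114.

684114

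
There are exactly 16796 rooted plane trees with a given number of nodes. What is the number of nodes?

Rooted ordered trees on m nodes are counted by C_{m−1}. The Catalan number equal to 16796 is C_10.
So the index is 10, and the number of nodes is 10 + 1 = 11.

11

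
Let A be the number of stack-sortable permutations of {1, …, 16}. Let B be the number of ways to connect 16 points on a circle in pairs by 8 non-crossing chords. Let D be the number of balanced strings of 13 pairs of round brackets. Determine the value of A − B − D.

By Knuth's characterisation, the stack-sortable permutations of length 16 are the 231-avoiders, numbering C_16. So A = C_16 = 35357670.
Pairing 16 circle points by 8 non-crossing chords gives C_8 matchings. So B = C_8 = 1430.
With 13 pairs the number of balanced bracket strings is the Catalan number C_13. So D = C_13 = 742900.
A − B − D = 35357670 − 1430 − 742900 = 34613340.

34613340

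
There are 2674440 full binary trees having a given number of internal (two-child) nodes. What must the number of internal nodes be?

Full binary trees with n internal nodes are counted by C_n, and C_14 = 2674440.

14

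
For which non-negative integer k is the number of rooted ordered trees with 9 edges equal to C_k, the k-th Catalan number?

9

Rooted ordered trees with n edges are counted by C_n; here n = 9.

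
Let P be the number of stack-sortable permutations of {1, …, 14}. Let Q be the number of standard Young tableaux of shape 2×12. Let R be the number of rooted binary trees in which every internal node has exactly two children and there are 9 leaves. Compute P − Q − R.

Stack-sortable permutations are exactly the 231-avoiding ones, counted by C_n; here n = 14. So P = C_14 = 2674440.
Standard Young tableaux of shape 2×n are counted by C_n; here n = 12. So Q = C_12 = 208012.
A full binary tree with L leaves has L−1 internal nodes and is counted by C_{L−1}; L = 9 gives C_8. So R = C_8 = 1430.
P − Q − R = 2674440 − 208012 − 1430 = 2464998.

2464998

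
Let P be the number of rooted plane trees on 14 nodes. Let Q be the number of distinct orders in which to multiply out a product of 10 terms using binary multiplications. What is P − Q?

738038

A rooted plane tree on 14 nodes has 13 edges, and such trees are counted by C_13. So P = C_13 = 742900.
Parenthesizations of m factors correspond to full binary trees with m leaves, counted by C_{m−1}; m = 10 gives C_9. So Q = C_9 = 4862.
P − Q = 742900 − 4862 = 738038.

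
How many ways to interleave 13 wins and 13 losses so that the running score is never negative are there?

Reading a vote for the leader as '(' and for the other as ')' turns such a sequence into a balanced string of 13 pairs, so the count is C_13.
C_13 = C_12 · 2(2·12+1)/(12+2) = 208012 · 50/14 = 742900.

742900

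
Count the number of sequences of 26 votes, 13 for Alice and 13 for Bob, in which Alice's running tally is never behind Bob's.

742900

Reading a vote for the leader as '(' and for the other as ')' turns such a sequence into a balanced string of 13 pairs, so the count is C_13.
C_13 = C_12 · 2(2·12+1)/(12+2) = 208012 · 50/14 = 742900.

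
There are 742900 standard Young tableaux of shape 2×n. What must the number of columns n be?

13

Standard Young tableaux of shape 2×n are counted by C_n. The Catalan number equal to 742900 is C_13.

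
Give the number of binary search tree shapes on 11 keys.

Rooted binary trees with 11 nodes (each child slot possibly empty) number C_11.
C_11 = 58786.

58786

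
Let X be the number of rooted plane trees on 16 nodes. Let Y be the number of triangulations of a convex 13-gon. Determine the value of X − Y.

9636059

Rooted ordered (plane) trees on m nodes have m−1 edges and are counted by C_{m−1}; m = 16 gives C_15. So X = C_15 = 9694845.
A convex 13-gon is triangulated into 11 triangles, and the number of such triangulations is the Catalan number C_{13−2} = C_11. So Y = C_11 = 58786.
X − Y = 9694845 − 58786 = 9636059.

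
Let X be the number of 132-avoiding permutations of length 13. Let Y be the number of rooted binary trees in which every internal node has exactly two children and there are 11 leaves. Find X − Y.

Permutations of [n] avoiding any single length-3 pattern are counted by C_n; here n = 13. So X = C_13 = 742900.
Full binary trees with 11 leaves have 11−1 = 10 internal nodes, so there are C_10 of them. So Y = C_10 = 16796.
X − Y = 742900 − 16796 = 726104.

726104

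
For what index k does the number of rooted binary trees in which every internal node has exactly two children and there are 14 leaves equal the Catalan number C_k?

13

A full binary tree with L leaves has L−1 internal nodes and is counted by C_{L−1}; L = 14 gives C_13.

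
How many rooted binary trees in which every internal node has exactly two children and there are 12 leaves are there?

Full binary trees with 12 leaves have 12−1 = 11 internal nodes, so there are C_11 of them.
C_11 = C(22,11)/12 = 705432/12 = 58786.

58786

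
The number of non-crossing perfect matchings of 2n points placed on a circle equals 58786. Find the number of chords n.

11

Non-crossing pairings of 2n points on a circle are counted by C_n, and C_11 = 58786.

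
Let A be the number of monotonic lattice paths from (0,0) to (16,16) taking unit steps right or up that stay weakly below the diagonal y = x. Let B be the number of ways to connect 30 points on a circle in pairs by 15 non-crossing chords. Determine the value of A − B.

Monotone paths in an n×n grid that stay weakly below the diagonal are counted by C_n; here n = 16. So A = C_16 = 35357670.
Pairing 30 circle points by 15 non-crossing chords gives C_15 matchings. So B = C_15 = 9694845.
A − B = 35357670 − 9694845 = 25662825.

25662825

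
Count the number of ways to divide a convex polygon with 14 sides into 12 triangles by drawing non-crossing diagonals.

A convex 14-gon is triangulated into 12 triangles, and the number of such triangulations is the Catalan number C_{14−2} = C_12.
C_12 = C_11 · 2(2·11+1)/(11+2) = 58786 · 46/13 = 208012.

208012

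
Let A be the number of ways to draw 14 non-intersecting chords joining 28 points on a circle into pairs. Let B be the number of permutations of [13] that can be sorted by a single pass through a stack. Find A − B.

1931540

Non-crossing perfect matchings of 2n points on a circle are counted by C_n; with 28 points, n = 14. So A = C_14 = 2674440.
By Knuth's characterisation, the stack-sortable permutations of length 13 are the 231-avoiders, numbering C_13. So B = C_13 = 742900.
A − B = 2674440 − 742900 = 1931540.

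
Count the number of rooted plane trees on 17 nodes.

A rooted plane tree on 17 nodes has 16 edges, and such trees are counted by C_16.
C_16 = 35357670.

35357670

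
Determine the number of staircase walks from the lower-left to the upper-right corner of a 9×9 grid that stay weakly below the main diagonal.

Monotone paths in an n×n grid that stay weakly below the diagonal are counted by C_n; here n = 9.
C_9 = C(18,9)/10 = 48620/10 = 4862.

4862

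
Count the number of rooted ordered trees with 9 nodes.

1430

Rooted ordered (plane) trees on m nodes have m−1 edges and are counted by C_{m−1}; m = 9 gives C_8.
C_8 = C_7 · 2(2·7+1)/(7+2) = 429 · 30/9 = 1430.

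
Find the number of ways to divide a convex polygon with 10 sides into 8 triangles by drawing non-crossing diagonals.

A convex 10-gon is triangulated into 8 triangles, and the number of such triangulations is the Catalan number C_{10−2} = C_8.
C_8 = C(16,8)/9 = 12870/9 = 1430.

1430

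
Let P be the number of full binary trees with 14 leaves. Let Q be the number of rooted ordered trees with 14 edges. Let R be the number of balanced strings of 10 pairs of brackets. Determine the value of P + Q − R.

3400544

A full binary tree with L leaves has L−1 internal nodes and is counted by C_{L−1}; L = 14 gives C_13. So P = C_13 = 742900.
A rooted plane tree with 14 edges has 15 nodes, and the count is C_14. So Q = C_14 = 2674440.
A balanced arrangement of 10 bracket pairs is a Dyck word of semilength 10, so the count is C_10. So R = C_10 = 16796.
P + Q − R = 742900 + 2674440 − 16796 = 3400544.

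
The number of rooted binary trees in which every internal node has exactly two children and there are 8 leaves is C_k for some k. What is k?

Full binary trees with 8 leaves have 8−1 = 7 internal nodes, so there are C_7 of them.

7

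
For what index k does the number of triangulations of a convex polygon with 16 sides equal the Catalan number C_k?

The number of triangulations of a 16-gon is the Catalan number C_14 (index = sides − 2).

14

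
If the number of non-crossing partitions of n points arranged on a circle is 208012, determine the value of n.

12

Non-crossing partitions of [n] are counted by C_n; 208012 = C_12.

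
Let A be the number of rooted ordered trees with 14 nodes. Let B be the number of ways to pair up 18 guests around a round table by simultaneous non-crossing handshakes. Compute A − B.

738038

Rooted ordered (plane) trees on m nodes have m−1 edges and are counted by C_{m−1}; m = 14 gives C_13. So A = C_13 = 742900.
Non-crossing handshake pairings of 2n people are counted by C_n; 18 people gives n = 9. So B = C_9 = 4862.
A − B = 742900 − 4862 = 738038.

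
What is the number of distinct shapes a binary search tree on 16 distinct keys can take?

35357670

There are C_n binary search tree shapes on n keys; with n = 16 that is C_16.
C_16 = C(32,16)/17 = 601080390/17 = 35357670.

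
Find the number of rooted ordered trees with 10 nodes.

Rooted ordered (plane) trees on m nodes have m−1 edges and are counted by C_{m−1}; m = 10 gives C_9.
C_9 = 4862.

4862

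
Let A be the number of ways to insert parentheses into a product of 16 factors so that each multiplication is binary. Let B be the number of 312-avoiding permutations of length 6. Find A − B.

9694713

Bracketing 16 factors into binary products is counted by C_{16−1} = C_15. So A = C_15 = 9694845.
For any fixed pattern of length 3, the pattern-avoiding permutations of [6] number C_6. So B = C_6 = 132.
A − B = 9694845 − 132 = 9694713.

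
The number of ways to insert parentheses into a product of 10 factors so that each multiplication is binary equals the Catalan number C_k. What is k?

9

Ways to associate a product of 10 factors correspond to binary trees on 10 leaves, so the count is C_9.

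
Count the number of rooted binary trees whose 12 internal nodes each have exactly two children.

Full binary trees with n internal nodes are counted by C_n; here n = 12.
C_12 = C_11 · 2(2·11+1)/(11+2) = 58786 · 46/13 = 208012.

208012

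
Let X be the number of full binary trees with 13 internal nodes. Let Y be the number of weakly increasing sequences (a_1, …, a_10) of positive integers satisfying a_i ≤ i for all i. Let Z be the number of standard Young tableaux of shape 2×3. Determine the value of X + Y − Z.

Full binary trees with n internal nodes are counted by C_n; here n = 13. So X = C_13 = 742900.
Such sub-staircase sequences of length n are counted by C_n; here n = 10. So Y = C_10 = 16796.
By the hook-length formula (or a Dyck-path bijection), SYT of shape 2×3 number C_3. So Z = C_3 = 5.
X + Y − Z = 742900 + 16796 − 5 = 759691.

759691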